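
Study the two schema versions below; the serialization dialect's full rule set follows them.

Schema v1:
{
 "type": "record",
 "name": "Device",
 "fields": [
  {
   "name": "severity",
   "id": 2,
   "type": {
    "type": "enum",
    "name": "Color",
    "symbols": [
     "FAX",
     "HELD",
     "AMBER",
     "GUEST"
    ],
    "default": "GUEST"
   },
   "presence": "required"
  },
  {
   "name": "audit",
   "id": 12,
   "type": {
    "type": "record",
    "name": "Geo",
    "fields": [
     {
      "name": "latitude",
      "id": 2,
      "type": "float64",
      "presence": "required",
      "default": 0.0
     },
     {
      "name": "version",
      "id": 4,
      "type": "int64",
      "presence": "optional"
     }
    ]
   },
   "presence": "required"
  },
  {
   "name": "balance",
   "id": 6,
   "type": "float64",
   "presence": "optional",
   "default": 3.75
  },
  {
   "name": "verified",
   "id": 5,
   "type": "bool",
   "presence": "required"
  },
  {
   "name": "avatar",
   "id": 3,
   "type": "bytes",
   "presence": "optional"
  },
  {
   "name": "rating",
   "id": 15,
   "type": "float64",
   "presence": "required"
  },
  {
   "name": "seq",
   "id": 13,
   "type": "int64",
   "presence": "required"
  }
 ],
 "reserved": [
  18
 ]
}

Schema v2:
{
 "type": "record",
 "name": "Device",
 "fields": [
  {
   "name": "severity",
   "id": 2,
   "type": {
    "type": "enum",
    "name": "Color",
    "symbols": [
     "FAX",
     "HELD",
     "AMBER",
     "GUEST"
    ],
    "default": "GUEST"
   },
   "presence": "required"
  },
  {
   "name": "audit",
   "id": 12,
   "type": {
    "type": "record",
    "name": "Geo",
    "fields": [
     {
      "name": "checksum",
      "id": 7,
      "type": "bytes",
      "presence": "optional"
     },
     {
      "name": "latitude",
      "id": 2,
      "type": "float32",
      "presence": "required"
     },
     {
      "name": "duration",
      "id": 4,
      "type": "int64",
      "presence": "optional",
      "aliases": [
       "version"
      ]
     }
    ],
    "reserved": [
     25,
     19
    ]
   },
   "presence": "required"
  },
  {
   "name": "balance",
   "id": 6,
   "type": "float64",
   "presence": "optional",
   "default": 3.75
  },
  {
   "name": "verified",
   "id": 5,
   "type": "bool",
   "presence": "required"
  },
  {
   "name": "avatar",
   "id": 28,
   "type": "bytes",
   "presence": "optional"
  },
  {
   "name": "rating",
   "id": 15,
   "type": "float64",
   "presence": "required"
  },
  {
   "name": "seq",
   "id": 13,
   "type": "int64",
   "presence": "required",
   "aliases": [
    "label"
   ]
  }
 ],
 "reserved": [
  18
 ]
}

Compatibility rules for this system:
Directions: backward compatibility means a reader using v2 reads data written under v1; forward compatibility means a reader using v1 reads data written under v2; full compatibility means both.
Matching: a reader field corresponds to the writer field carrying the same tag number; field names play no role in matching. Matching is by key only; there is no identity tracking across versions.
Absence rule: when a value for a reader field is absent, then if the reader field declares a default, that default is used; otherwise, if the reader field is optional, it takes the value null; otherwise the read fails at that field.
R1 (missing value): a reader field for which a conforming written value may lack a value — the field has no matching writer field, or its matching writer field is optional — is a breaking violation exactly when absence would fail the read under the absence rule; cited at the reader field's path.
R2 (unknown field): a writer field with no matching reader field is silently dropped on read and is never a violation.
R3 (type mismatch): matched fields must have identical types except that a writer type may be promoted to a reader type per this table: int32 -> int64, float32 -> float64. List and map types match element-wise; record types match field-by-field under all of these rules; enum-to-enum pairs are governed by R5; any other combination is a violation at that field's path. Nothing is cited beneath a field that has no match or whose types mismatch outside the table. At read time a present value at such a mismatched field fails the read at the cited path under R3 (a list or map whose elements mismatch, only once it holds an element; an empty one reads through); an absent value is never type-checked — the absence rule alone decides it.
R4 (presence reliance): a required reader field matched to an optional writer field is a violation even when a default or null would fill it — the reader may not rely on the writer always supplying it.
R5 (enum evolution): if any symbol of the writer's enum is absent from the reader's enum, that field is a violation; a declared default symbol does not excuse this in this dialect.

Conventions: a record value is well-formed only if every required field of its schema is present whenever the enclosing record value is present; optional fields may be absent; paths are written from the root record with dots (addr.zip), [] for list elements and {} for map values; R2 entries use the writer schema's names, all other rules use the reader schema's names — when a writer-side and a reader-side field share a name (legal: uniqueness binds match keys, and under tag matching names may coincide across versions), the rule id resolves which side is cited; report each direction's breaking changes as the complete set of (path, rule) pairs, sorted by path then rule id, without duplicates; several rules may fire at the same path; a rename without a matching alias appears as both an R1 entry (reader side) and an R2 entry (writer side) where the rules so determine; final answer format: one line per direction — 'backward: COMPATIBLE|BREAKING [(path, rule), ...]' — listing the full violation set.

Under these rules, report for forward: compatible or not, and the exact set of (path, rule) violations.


each type pair in Device: writer, then reader
forward pass over Device, reader schema v1, writer schema v2:
  severity: Color -> Color, writer required; from severity
  audit: Geo -> Geo, writer required; from audit
  balance: float64 -> float64, writer optional; from balance
  verified: bool -> bool, writer required; from verified
  avatar has no writer counterpart
  rating: float64 -> float64, writer required; from rating
  seq: int64 -> int64, writer required; from seq
  avatar (writer side), unknown to reader
  audit.latitude: float32 -> float64, writer required; from audit.latitude
  audit.version: int64 -> int64, writer optional; from audit.duration
  audit.checksum (writer side), unknown to reader
  => no violations; forward on Device: COMPATIBLE
the other Device changes do not affect what is asked:
  added field checksum to record Geo: optional bytes, tag 7 (in v2 it sits immediately before latitude) -> triggers nothing under Device's printed rules — same verdict
  field latitude in record Geo: type float64 changed to float32 (its default is dropped) -> its effect on Device is confined to the backward direction, not asked
  renamed field version to duration in record Geo (alias version declared on the renamed field) -> triggers nothing under Device's printed rules — same verdict
  field avatar in record Device: tag 3 changed to 28 -> triggers nothing under Device's printed rules — same verdict

forward: COMPATIBLE []


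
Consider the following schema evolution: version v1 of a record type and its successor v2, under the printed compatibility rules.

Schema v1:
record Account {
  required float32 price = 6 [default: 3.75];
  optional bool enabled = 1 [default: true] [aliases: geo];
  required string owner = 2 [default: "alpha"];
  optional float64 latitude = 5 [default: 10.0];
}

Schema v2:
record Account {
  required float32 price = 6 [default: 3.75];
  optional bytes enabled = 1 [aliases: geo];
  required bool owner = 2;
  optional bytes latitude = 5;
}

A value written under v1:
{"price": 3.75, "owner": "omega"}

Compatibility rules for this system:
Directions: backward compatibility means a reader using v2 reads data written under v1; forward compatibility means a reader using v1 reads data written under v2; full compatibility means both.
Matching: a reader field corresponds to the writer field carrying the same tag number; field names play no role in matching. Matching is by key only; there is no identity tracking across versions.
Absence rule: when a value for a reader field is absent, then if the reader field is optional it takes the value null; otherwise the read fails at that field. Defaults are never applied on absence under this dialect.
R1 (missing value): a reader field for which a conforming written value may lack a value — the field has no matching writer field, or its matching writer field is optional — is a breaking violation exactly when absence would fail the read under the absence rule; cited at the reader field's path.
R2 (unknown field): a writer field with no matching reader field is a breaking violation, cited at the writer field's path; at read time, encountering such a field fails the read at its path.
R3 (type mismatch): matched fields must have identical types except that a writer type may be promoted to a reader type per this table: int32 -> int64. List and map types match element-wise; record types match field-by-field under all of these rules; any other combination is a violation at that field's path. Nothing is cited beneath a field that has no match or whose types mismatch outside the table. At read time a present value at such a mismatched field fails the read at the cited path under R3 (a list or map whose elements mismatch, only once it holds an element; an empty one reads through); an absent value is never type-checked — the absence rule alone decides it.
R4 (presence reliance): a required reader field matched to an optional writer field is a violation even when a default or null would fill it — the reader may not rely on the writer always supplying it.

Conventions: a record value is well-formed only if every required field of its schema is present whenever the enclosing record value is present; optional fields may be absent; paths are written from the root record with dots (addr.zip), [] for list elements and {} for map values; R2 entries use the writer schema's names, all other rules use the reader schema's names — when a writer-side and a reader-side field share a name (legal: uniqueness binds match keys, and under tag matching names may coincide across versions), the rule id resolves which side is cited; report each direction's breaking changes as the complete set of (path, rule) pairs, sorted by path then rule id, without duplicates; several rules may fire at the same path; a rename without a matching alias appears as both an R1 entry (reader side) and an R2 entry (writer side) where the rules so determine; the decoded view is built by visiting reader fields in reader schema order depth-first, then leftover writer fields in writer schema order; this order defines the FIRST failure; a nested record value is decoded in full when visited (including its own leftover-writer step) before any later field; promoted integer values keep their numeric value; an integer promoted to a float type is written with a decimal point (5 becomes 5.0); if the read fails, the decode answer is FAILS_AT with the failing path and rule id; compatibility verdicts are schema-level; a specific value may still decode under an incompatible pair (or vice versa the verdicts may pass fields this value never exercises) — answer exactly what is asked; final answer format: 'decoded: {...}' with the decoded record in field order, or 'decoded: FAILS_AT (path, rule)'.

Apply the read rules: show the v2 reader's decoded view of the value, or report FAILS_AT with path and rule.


decoded: FAILS_AT (owner, R3)

each type pair in Account: writer, then reader
migrating the Account value to v2:
  price := 3.75
  enabled := null (absent, optional -> null)
  read fails at owner under R3
  => FAILS_AT (owner, R3)
the rest of the Account diff is inert for this question:
  field enabled in record Account: type bool changed to bytes (its default is dropped) -> changes Account's schema-level verdicts only — the decode of this value is the same
  field latitude in record Account: type float64 changed to bytes (its default is dropped) -> changes Account's schema-level verdicts only — the decode of this value is the same


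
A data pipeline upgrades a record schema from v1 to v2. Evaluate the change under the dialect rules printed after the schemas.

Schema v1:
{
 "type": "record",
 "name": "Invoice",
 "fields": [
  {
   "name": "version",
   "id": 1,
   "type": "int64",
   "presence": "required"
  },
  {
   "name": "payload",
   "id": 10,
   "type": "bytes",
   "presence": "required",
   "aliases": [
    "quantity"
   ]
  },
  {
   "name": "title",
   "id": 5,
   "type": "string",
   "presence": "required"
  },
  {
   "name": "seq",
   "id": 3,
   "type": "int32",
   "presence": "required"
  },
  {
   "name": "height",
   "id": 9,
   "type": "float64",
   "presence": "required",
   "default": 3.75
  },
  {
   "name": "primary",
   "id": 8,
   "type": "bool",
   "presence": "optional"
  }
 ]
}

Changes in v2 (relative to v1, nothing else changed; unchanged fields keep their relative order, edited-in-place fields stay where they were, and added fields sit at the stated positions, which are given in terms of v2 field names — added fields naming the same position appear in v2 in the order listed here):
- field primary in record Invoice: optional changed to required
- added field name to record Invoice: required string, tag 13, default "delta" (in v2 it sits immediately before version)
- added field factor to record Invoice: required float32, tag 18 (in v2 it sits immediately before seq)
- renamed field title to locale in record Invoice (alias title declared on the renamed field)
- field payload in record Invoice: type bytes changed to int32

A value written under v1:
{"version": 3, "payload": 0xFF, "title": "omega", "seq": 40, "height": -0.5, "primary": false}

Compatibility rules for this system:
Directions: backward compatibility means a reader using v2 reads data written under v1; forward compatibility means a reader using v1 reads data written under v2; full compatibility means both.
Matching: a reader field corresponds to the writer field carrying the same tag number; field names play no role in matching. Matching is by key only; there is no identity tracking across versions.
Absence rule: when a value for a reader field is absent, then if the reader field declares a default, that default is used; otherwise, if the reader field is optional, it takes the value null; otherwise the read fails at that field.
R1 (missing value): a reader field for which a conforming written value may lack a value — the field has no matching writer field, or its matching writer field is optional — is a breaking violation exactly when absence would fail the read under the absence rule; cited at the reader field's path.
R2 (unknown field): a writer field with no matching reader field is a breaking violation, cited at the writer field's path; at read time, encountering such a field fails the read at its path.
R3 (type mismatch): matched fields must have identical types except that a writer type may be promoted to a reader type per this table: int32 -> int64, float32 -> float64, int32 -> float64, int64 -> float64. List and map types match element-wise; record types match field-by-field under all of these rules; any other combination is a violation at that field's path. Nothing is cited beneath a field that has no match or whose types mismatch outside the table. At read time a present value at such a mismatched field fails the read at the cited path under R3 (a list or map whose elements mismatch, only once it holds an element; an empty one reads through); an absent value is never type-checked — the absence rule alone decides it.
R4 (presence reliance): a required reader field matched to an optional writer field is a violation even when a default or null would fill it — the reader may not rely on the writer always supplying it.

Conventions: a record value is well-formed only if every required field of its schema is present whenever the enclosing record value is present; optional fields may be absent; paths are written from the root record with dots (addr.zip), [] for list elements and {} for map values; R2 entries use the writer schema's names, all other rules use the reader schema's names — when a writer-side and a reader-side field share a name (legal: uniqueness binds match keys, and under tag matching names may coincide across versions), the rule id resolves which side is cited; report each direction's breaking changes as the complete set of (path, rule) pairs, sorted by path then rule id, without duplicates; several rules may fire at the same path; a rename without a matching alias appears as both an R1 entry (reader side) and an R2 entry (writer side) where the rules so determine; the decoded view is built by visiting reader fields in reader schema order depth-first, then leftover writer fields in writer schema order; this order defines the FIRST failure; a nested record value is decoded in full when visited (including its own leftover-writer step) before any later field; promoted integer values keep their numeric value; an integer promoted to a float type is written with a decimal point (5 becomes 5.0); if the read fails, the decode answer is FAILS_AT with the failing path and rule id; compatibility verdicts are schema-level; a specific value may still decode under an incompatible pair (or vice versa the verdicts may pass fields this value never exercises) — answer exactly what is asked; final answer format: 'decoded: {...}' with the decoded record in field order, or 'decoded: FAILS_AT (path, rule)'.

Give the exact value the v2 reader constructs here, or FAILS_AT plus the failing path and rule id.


arrows below run writer -> reader for Invoice
decode walk for Invoice under reader schema v2:
  name := "delta" (missing; default applied)
  version := 3
  read fails at payload under R3
  => FAILS_AT (payload, R3)
the other Invoice changes do not affect what is asked:
  field primary in record Invoice: optional changed to required -> shifts the Invoice verdicts, not this decode
  added field name to record Invoice: required string, tag 13, default "delta" (in v2 it sits immediately before version) -> shifts the Invoice verdicts, not this decode
  added field factor to record Invoice: required float32, tag 18 (in v2 it sits immediately before seq) -> shifts the Invoice verdicts, not this decode
  renamed field title to locale in record Invoice (alias title declared on the renamed field) -> fires no rule on Invoice under this dialect and leaves the result unchanged

decoded: FAILS_AT (payload, R3)


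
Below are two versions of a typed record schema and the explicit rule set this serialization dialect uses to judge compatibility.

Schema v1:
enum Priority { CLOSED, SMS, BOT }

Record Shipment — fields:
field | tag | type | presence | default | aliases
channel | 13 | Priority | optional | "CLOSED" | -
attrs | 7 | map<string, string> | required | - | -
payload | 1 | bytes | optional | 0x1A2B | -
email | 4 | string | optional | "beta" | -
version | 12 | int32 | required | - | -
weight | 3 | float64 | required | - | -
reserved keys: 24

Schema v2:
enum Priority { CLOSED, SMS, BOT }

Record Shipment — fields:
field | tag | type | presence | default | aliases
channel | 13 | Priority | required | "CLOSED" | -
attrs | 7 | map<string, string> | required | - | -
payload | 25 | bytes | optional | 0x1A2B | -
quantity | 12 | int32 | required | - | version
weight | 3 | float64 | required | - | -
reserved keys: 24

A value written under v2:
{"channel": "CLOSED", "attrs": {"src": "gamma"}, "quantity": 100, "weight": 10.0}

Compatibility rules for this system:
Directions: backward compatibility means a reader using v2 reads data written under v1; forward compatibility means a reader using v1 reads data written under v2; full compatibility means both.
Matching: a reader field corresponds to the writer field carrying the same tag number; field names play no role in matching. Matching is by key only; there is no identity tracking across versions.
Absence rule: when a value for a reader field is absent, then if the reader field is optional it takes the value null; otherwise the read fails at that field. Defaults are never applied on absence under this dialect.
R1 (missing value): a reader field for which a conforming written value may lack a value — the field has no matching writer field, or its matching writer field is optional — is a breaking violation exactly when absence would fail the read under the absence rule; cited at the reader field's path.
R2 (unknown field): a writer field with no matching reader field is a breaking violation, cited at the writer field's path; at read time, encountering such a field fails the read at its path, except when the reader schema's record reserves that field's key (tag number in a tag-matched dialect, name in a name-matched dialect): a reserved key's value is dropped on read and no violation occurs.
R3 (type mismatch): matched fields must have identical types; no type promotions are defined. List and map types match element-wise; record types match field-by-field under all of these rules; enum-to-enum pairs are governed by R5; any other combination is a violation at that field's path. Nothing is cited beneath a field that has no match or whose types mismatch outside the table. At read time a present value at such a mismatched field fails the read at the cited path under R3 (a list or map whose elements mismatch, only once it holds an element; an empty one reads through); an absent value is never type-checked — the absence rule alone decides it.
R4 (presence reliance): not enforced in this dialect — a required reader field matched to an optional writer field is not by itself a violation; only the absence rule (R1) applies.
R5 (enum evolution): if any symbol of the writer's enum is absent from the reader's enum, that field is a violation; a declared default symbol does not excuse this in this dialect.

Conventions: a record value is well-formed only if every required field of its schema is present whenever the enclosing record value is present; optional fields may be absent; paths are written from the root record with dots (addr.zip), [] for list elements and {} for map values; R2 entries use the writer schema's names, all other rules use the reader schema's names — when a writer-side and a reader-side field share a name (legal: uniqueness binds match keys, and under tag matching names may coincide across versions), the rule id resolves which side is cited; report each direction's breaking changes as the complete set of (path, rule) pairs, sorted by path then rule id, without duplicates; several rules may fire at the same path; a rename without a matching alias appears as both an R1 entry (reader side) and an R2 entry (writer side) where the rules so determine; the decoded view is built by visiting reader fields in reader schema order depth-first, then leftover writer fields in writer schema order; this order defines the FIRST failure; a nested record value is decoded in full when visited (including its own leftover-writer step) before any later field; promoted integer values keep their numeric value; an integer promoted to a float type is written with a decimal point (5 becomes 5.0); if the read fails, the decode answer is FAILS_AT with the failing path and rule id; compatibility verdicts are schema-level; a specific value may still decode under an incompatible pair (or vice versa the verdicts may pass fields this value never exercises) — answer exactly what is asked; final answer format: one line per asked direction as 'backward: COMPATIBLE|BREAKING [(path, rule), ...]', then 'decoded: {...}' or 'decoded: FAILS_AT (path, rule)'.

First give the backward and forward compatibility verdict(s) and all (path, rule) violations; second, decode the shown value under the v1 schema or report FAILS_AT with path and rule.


arrows below run writer -> reader for Shipment
checking backward for Shipment: reader v2 against writer v1:
  Priority -> Priority, writer optional: channel aligns to channel
  map<string, string> -> map<string, string>, writer required: attrs aligns to attrs
  no writer field matches reader payload
  int32 -> int32, writer required: quantity aligns to version
  float64 -> float64, writer required: weight aligns to weight
  payload (writer side), unknown to reader
  email (writer side), unknown to reader
  rule R1 violated at channel
  rule R2 violated at email
  rule R2 violated at payload
  => backward verdict for Shipment: BREAKING, 3 violation(s)
checking forward for Shipment: reader v1 against writer v2:
  Priority -> Priority, writer required: channel aligns to channel
  map<string, string> -> map<string, string>, writer required: attrs aligns to attrs
  no writer field matches reader payload
  no writer field matches reader email
  int32 -> int32, writer required: version aligns to quantity
  float64 -> float64, writer required: weight aligns to weight
  payload (writer side), unknown to reader
  rule R2 violated at payload
  => forward verdict for Shipment: BREAKING, 1 violation(s)
decode walk for Shipment under reader schema v1:
  channel := "CLOSED"
  attrs := {"src": "gamma"}
  payload := null (not supplied -> null)
  email := null (not supplied -> null)
  version := 100 (from writer quantity)
  weight := 10.0
  => decoded: {"channel": "CLOSED", "attrs": {"src": "gamma"}, "payload": null, "email": null, "version": 100, "weight": 10.0}

backward: BREAKING [(channel, R1), (email, R2), (payload, R2)]; forward: BREAKING [(payload, R2)]; decoded: {"channel": "CLOSED", "attrs": {"src": "gamma"}, "payload": null, "email": null, "version": 100, "weight": 10.0}


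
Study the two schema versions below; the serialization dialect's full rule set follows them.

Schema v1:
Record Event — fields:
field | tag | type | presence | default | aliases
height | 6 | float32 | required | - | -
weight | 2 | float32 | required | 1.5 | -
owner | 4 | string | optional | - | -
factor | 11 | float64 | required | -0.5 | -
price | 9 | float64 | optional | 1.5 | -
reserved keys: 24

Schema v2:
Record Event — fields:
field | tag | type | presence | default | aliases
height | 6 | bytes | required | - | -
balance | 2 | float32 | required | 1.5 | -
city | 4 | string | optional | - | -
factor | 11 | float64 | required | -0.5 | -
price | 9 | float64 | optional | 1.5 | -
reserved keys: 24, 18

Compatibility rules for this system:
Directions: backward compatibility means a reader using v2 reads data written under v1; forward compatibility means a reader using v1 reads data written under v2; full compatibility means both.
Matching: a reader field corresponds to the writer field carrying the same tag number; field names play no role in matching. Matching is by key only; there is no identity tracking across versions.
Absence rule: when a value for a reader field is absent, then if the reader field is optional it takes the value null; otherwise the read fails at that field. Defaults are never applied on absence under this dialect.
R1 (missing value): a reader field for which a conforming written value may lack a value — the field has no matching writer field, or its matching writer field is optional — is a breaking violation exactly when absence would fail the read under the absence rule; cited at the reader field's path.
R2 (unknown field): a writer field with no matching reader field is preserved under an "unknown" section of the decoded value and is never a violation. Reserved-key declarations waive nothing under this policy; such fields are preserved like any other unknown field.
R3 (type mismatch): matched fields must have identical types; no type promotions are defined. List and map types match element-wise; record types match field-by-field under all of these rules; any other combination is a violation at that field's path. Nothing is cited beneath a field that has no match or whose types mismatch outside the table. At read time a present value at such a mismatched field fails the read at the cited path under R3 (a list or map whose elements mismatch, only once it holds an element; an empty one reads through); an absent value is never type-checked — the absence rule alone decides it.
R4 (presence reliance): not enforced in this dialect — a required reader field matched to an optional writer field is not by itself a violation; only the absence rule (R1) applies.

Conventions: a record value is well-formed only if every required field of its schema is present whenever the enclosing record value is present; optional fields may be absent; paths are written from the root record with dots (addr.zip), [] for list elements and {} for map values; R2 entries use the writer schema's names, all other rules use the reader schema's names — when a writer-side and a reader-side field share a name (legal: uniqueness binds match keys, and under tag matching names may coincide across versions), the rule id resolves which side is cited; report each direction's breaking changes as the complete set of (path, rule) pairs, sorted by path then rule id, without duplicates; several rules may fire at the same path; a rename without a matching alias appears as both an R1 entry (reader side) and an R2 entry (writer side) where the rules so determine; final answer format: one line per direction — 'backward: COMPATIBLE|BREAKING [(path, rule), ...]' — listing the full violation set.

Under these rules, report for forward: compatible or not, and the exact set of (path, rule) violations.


forward: BREAKING [(height, R3)]

arrows below run writer -> reader for Event
forward on Event — v1 reading data written by v2:
  height: bytes -> float32, writer required; from height
  weight: float32 -> float32, writer required; from balance
  owner: string -> string, writer optional; from city
  factor: float64 -> float64, writer required; from factor
  price: float64 -> float64, writer optional; from price
  R3 fires at height
  => forward verdict for Event: BREAKING, 1 violation(s)
ruling out the remaining Event differences:
  renamed field owner to city in record Event -> fires no rule on Event, leaving the asked answer as it is
  renamed field weight to balance in record Event -> fires no rule on Event, leaving the asked answer as it is


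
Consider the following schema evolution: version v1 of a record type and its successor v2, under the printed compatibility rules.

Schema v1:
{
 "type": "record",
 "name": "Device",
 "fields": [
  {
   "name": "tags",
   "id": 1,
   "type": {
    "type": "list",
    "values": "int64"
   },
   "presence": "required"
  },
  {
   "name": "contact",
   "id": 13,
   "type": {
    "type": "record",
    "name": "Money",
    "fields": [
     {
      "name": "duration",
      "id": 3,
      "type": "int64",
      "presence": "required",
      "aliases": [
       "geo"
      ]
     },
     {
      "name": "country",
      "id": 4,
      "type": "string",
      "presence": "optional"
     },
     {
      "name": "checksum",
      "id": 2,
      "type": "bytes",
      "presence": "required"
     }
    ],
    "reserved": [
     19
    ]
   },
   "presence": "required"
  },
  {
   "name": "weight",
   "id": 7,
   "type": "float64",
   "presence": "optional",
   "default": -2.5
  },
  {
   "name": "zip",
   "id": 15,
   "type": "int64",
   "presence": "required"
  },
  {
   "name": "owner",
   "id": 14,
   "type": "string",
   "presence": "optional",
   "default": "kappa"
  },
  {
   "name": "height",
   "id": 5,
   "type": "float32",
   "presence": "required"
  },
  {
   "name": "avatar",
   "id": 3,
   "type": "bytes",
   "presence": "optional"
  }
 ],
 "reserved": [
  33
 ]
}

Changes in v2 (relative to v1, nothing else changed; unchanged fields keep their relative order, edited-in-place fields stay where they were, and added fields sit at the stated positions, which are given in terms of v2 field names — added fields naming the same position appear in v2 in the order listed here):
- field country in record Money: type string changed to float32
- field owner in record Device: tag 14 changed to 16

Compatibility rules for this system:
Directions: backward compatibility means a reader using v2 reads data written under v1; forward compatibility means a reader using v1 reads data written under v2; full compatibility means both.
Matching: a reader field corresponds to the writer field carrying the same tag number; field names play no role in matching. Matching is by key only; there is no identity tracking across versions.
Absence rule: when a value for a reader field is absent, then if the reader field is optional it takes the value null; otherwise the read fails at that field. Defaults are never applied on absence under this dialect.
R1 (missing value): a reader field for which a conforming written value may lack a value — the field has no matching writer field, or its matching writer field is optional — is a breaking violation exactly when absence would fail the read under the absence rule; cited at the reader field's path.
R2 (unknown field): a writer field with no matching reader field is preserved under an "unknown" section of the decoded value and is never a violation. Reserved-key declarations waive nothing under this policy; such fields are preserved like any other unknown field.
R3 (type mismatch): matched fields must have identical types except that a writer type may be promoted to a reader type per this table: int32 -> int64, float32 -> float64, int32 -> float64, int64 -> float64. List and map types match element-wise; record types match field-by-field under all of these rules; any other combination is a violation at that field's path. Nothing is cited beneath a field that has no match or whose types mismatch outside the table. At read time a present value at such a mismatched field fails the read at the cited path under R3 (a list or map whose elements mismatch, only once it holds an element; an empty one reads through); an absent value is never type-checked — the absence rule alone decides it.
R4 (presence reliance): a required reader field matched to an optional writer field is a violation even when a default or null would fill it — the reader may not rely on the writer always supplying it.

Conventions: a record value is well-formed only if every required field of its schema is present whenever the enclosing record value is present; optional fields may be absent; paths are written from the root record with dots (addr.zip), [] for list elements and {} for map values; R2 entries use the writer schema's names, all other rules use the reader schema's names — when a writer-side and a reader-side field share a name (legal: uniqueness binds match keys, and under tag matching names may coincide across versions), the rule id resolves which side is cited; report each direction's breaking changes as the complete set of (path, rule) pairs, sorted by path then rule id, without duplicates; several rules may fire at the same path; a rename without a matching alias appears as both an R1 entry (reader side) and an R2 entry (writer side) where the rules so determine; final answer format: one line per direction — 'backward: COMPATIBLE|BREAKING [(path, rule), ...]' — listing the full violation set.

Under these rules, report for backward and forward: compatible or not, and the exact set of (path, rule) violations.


backward: BREAKING [(contact.country, R3)]; forward: BREAKING [(contact.country, R3)]

each type pair in Device: writer, then reader
backward for Device (reader v2, writer v1):
  list<int64> -> list<int64>, writer required: tags aligns to tags
  Money -> Money, writer required: contact aligns to contact
  float64 -> float64, writer optional: weight aligns to weight
  int64 -> int64, writer required: zip aligns to zip
  owner: no writer match
  float32 -> float32, writer required: height aligns to height
  bytes -> bytes, writer optional: avatar aligns to avatar
  leftover writer field: owner
  int64 -> int64, writer required: contact.duration aligns to contact.duration
  string -> float32, writer optional: contact.country aligns to contact.country
  bytes -> bytes, writer required: contact.checksum aligns to contact.checksum
  violation R3 at contact.country
  => backward: BREAKING (1)
forward for Device (reader v1, writer v2):
  list<int64> -> list<int64>, writer required: tags aligns to tags
  Money -> Money, writer required: contact aligns to contact
  float64 -> float64, writer optional: weight aligns to weight
  int64 -> int64, writer required: zip aligns to zip
  owner: no writer match
  float32 -> float32, writer required: height aligns to height
  bytes -> bytes, writer optional: avatar aligns to avatar
  leftover writer field: owner
  int64 -> int64, writer required: contact.duration aligns to contact.duration
  float32 -> string, writer optional: contact.country aligns to contact.country
  bytes -> bytes, writer required: contact.checksum aligns to contact.checksum
  violation R3 at contact.country
  => forward: BREAKING (1)


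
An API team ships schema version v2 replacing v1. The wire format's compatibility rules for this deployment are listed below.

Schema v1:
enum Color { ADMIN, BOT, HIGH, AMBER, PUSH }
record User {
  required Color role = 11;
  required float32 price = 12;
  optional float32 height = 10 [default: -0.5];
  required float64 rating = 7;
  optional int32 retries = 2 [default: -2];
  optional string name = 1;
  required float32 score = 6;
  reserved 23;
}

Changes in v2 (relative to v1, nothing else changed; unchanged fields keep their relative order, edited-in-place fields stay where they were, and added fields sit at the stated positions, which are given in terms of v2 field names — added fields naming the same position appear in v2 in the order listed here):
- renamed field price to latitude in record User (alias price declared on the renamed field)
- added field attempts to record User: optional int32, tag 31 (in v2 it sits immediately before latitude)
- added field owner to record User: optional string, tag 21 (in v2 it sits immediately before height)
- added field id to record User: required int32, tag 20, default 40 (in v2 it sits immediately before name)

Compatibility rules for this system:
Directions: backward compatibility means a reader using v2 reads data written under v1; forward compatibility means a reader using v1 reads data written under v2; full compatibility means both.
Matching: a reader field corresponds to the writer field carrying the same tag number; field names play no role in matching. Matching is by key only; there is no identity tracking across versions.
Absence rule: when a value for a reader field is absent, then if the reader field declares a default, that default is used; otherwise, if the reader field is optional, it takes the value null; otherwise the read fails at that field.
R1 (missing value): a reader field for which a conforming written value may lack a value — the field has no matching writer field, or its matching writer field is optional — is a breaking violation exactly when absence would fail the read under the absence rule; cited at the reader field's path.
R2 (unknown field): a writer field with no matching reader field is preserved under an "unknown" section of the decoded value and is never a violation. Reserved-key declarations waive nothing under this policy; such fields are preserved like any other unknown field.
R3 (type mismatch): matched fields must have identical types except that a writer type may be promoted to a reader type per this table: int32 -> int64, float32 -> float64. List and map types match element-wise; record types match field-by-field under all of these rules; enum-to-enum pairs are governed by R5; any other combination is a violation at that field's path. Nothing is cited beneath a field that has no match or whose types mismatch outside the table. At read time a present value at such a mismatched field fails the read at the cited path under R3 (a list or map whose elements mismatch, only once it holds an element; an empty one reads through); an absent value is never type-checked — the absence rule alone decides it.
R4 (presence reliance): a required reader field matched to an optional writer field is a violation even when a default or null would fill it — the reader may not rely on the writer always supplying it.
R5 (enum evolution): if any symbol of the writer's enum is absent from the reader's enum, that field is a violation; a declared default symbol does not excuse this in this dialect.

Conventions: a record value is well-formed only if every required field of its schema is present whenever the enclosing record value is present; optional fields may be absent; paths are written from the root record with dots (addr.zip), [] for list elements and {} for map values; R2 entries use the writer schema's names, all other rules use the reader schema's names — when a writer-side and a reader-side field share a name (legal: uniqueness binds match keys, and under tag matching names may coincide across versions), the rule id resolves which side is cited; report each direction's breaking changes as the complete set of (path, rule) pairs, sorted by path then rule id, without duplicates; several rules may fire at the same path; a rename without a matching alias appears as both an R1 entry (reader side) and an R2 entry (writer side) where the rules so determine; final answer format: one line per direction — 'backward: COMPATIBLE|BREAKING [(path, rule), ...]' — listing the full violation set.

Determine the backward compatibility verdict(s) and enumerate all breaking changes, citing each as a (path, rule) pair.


each type pair in User: writer, then reader
backward pass over User, reader schema v2, writer schema v1:
  Color -> Color, writer required: role aligns to role
  no writer field matches reader attempts
  float32 -> float32, writer required: latitude aligns to price
  no writer field matches reader owner
  float32 -> float32, writer optional: height aligns to height
  float64 -> float64, writer required: rating aligns to rating
  int32 -> int32, writer optional: retries aligns to retries
  no writer field matches reader id
  string -> string, writer optional: name aligns to name
  float32 -> float32, writer required: score aligns to score
  => backward: COMPATIBLE
the rest of the User diff is inert for this question:
  renamed field price to latitude in record User (alias price declared on the renamed field) -> no rule fires on it in User's dialect; the asked verdict holds
  added field owner to record User: optional string, tag 21 (in v2 it sits immediately before height) -> no rule fires on it in User's dialect; the asked verdict holds
  added field attempts to record User: optional int32, tag 31 (in v2 it sits immediately before latitude) -> no rule fires on it in User's dialect; the asked verdict holds
  added field id to record User: required int32, tag 20, default 40 (in v2 it sits immediately before name) -> no rule fires on it in User's dialect; the asked verdict holds

backward: COMPATIBLE []
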